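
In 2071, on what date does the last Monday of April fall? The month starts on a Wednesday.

April 27, 2071

April 2071 begins on a Wednesday, so the first Monday is April 6 (5 days later).
April 2071 has 30 days. Adding weeks: 6, 13, 20, 27 — the last one ≤ 30 is the 27th.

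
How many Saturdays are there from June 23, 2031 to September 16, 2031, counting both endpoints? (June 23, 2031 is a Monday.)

12

June 23, 2031 is a Monday; the first Saturday on or after it is June 28, 2031 (5 days later).
From June 28, 2031 to September 16, 2031: 2 + 31 + 31 + 16 = 80 days (rest of June, July, August, September).
80 ÷ 7 = 11 full weeks with remainder 3, so 11 more Saturdays after the first → 12.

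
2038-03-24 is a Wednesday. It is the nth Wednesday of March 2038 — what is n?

Day 24 falls in week ⌈24/7⌉ of the month.
Days 1–7 hold the 1st Wednesday, 8–14 the 2nd, 15–21 the 3rd, 22–28 the 4th, 29–31 the 5th.
24 is in the range for the 4th.

4th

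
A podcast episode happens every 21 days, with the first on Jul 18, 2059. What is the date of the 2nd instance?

The 2nd occurrence is 1 interval after the first: 1 × 21 = 21 days after Jul 18, 2059.
Jul has 31 days — 13 days to the end of Jul leaves 8.
8 days into Aug → Aug 8, 2059.

Aug 8, 2059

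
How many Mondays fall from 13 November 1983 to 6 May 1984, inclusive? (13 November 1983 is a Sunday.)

13 November 1983 is a Sunday; the first Monday on or after it is 14 November 1983 (1 day later).
From 14 November 1983 to 6 May 1984: 16 + 31 + 31 + 29 + 31 + 30 + 6 = 174 days (rest of November, December, January, February, March, April, May).
174 ÷ 7 = 24 full weeks with remainder 6, so 24 more Mondays after the first → 25.

25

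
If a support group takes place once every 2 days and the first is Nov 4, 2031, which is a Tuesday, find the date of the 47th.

The 47th occurrence is 46 intervals after the first: 46 × 2 = 92 days after Nov 4, 2031.
Nov has 30 days — 26 days to the end of Nov leaves 66.
Dec has 31 days (35 left).
Jan has 31 days (4 left).
4 days into Feb → Feb 4, 2032.

Feb 4, 2032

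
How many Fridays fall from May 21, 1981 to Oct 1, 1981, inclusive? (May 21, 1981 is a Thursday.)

May 21, 1981 is a Thursday; the first Friday on or after it is May 22, 1981 (1 day later).
From May 22, 1981 to Oct 1, 1981: 9 + 30 + 31 + 31 + 30 + 1 = 132 days (rest of May, Jun, Jul, Aug, Sep, Oct).
132 ÷ 7 = 18 full weeks with remainder 6, so 18 more Fridays after the first → 19.

19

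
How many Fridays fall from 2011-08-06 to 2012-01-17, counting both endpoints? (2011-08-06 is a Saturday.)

23

2011-08-06 is a Saturday; the first Friday on or after it is 2011-08-12 (6 days later).
From 2011-08-12 to 2012-01-17: 19 + 30 + 31 + 30 + 31 + 17 = 158 days (rest of August, September, October, November, December, January).
158 ÷ 7 = 22 full weeks with remainder 4, so 22 more Fridays after the first → 23.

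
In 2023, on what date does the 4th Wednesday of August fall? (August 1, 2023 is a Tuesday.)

August 23, 2023

August 2023 begins on a Tuesday, so the first Wednesday is August 2 (1 day later).
The 4th Wednesday is 3 weeks later: 2 + 21 = 23.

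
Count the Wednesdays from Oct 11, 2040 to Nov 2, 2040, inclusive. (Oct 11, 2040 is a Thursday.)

Oct 11, 2040 is a Thursday; the first Wednesday on or after it is Oct 17, 2040 (6 days later).
From Oct 17, 2040 to Nov 2, 2040: 14 + 2 = 16 days (rest of Oct, Nov).
16 ÷ 7 = 2 full weeks with remainder 2, so 2 more Wednesdays after the first → 3.

3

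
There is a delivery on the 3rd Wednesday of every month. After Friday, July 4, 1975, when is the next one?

July 1975 starts on a Tuesday; its first Wednesday is the 2nd, so the 3rd Wednesday is the 16th — July 16, 1975.
July 16, 1975 is after July 4, 1975, so that is the next one.

July 16, 1975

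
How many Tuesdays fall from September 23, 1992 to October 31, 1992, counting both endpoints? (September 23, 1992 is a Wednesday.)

5

September 23, 1992 is a Wednesday; the first Tuesday on or after it is September 29, 1992 (6 days later).
From September 29, 1992 to October 31, 1992: 1 + 31 = 32 days (rest of September, October).
32 ÷ 7 = 4 full weeks with remainder 4, so 4 more Tuesdays after the first → 5.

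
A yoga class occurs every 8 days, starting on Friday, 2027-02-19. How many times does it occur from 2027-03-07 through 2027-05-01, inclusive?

Occurrences land 8·i days after 2027-02-19 for i = 0, 1, 2, …
2027-03-07 is 16 days after the start; 16 ÷ 8 = 2 remainder 0. First occurrence in the window: #3 on 2027-03-07 (2×8 = 16 days in).
2027-05-01 is 71 days after the start; 71 ÷ 8 = 8 remainder 7. Last occurrence in the window: #9 on 2027-04-24.
Occurrences #3 through #9: 7 in total.

7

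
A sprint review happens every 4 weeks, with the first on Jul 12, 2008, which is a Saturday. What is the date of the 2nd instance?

The 2nd occurrence is 1 interval after the first: 1 × 28 = 28 days after Jul 12, 2008.
Jul has 31 days — 19 days to the end of Jul leaves 9.
9 days into Aug → Aug 9, 2008.

Aug 9, 2008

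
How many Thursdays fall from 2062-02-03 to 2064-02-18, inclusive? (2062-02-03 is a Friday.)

106

2062-02-03 is a Friday; the first Thursday on or after it is 2062-02-09 (6 days later).
From 2062-02-09 to 2064-02-18: 325 + 365 + 49 = 739 days (rest of 2062, 2063, to 2064-02-18 in 2064).
739 ÷ 7 = 105 full weeks with remainder 4, so 105 more Thursdays after the first → 106.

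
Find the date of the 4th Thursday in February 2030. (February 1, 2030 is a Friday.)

February 2030 begins on a Friday, so the first Thursday is February 7 (6 days later).
The 4th Thursday is 3 weeks later: 7 + 21 = 28.

February 28, 2030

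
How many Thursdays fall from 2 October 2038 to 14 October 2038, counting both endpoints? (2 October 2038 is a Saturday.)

2 October 2038 is a Saturday; the first Thursday on or after it is 7 October 2038 (5 days later).
From 7 October 2038 to 14 October 2038 is 14 − 7 = 7 days.
7 ÷ 7 = 1 full weeks with remainder 0, so 1 more Thursdays after the first → 2.

2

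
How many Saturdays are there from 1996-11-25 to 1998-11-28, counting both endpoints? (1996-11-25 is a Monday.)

105

1996-11-25 is a Monday; the first Saturday on or after it is 1996-11-30 (5 days later).
From 1996-11-30 to 1998-11-28: 31 + 365 + 332 = 728 days (rest of 1996, 1997, to 1998-11-28 in 1998).
728 ÷ 7 = 104 full weeks with remainder 0, so 104 more Saturdays after the first → 105.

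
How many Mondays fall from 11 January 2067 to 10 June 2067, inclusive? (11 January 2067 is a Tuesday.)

11 January 2067 is a Tuesday; the first Monday on or after it is 17 January 2067 (6 days later).
From 17 January 2067 to 10 June 2067: 14 + 28 + 31 + 30 + 31 + 10 = 144 days (rest of January, February, March, April, May, June).
144 ÷ 7 = 20 full weeks with remainder 4, so 20 more Mondays after the first → 21.

21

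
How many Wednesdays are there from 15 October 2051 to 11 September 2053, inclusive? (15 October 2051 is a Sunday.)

100

15 October 2051 is a Sunday; the first Wednesday on or after it is 18 October 2051 (3 days later).
From 18 October 2051 to 11 September 2053: 74 + 366 + 254 = 694 days (rest of 2051, 2052, to 11 September 2053 in 2053).
694 ÷ 7 = 99 full weeks with remainder 1, so 99 more Wednesdays after the first → 100.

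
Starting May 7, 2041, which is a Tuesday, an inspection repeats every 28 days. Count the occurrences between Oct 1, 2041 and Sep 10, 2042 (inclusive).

Occurrences land 28·i days after May 7, 2041 for i = 0, 1, 2, …
Oct 1, 2041 is 147 days after the start; 147 ÷ 28 = 5 remainder 7; since the remainder is 7, round up to i = 6. First occurrence in the window: #7 on Oct 22, 2041 (6×28 = 168 days in).
Sep 10, 2042 is 491 days after the start; 491 ÷ 28 = 17 remainder 15. Last occurrence in the window: #18 on Aug 26, 2042.
Occurrences #7 through #18: 12 in total.

12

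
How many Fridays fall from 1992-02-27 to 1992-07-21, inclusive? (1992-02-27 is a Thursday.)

21

1992-02-27 is a Thursday; the first Friday on or after it is 1992-02-28 (1 day later).
From 1992-02-28 to 1992-07-21: 1 + 31 + 30 + 31 + 30 + 21 = 144 days (rest of February, March, April, May, June, July).
144 ÷ 7 = 20 full weeks with remainder 4, so 20 more Fridays after the first → 21.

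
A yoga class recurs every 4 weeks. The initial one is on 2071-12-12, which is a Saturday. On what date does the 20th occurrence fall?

2073-05-27

The 20th occurrence is 19 intervals after the first: 19 × 28 = 532 days after 2071-12-12.
December has 31 days — 19 days to the end of December leaves 513.
2072 has 366 days (147 left).
January has 31 days (116 left).
February has 28 days (88 left).
March has 31 days (57 left).
April has 30 days (27 left).
27 days into May → 2073-05-27.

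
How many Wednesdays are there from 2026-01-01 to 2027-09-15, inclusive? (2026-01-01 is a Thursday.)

2026-01-01 is a Thursday; the first Wednesday on or after it is 2026-01-07 (6 days later).
From 2026-01-07 to 2027-09-15: 358 + 258 = 616 days (rest of 2026, to 2027-09-15 in 2027).
616 ÷ 7 = 88 full weeks with remainder 0, so 88 more Wednesdays after the first → 89.

89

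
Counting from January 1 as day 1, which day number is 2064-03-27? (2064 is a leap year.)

Days in months before March: 31 + 29 = 60.
Plus 27 days into March → day 87.

87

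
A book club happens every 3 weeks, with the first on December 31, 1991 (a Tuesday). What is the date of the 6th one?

The 6th occurrence is 5 intervals after the first: 5 × 21 = 105 days after December 31, 1991.
December has 31 days — 0 days to the end of December leaves 105.
January has 31 days (74 left).
February has 29 days (45 left).
March has 31 days (14 left).
14 days into April → April 14, 1992.

April 14, 1992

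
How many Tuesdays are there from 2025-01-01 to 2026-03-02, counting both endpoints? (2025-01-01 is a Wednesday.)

2025-01-01 is a Wednesday; the first Tuesday on or after it is 2025-01-07 (6 days later).
From 2025-01-07 to 2026-03-02: 358 + 61 = 419 days (rest of 2025, to 2026-03-02 in 2026).
419 ÷ 7 = 59 full weeks with remainder 6, so 59 more Tuesdays after the first → 60.

60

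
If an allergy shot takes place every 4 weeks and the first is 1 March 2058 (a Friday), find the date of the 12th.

3 January 2059

The 12th occurrence is 11 intervals after the first: 11 × 28 = 308 days after 1 March 2058.
March has 31 days — 30 days to the end of March leaves 278.
April has 30 days (248 left).
May has 31 days (217 left).
June has 30 days (187 left).
July has 31 days (156 left).
August has 31 days (125 left).
September has 30 days (95 left).
October has 31 days (64 left).
November has 30 days (34 left).
December has 31 days (3 left).
3 days into January → 3 January 2059.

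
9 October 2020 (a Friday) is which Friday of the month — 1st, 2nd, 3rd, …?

2nd

Day 9 falls in week ⌈9/7⌉ of the month.
Days 1–7 hold the 1st Friday, 8–14 the 2nd, 15–21 the 3rd, 22–28 the 4th, 29–31 the 5th.
9 is in the range for the 2nd.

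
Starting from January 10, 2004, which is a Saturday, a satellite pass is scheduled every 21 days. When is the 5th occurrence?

April 3, 2004

The 5th occurrence is 4 intervals after the first: 4 × 21 = 84 days after January 10, 2004.
January has 31 days — 21 days to the end of January leaves 63.
February has 29 days (34 left).
March has 31 days (3 left).
3 days into April → April 3, 2004.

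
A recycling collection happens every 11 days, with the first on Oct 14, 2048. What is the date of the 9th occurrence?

The 9th occurrence is 8 intervals after the first: 8 × 11 = 88 days after Oct 14, 2048.
Oct has 31 days — 17 days to the end of Oct leaves 71.
Nov has 30 days (41 left).
Dec has 31 days (10 left).
10 days into Jan → Jan 10, 2049.

Jan 10, 2049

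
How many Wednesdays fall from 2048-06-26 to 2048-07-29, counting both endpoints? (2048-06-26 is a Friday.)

5

2048-06-26 is a Friday; the first Wednesday on or after it is 2048-07-01 (5 days later).
From 2048-07-01 to 2048-07-29 is 29 − 1 = 28 days.
28 ÷ 7 = 4 full weeks with remainder 0, so 4 more Wednesdays after the first → 5.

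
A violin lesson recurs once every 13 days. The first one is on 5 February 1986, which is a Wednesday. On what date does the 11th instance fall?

15 June 1986

The 11th occurrence is 10 intervals after the first: 10 × 13 = 130 days after 5 February 1986.
February has 28 days — 23 days to the end of February leaves 107.
March has 31 days (76 left).
April has 30 days (46 left).
May has 31 days (15 left).
15 days into June → 15 June 1986.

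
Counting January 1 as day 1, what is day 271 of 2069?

Jan has 31 days (271 − 31 = 240 remain).
Feb has 28 days (240 − 28 = 212 remain).
Mar has 31 days (212 − 31 = 181 remain).
Apr has 30 days (181 − 30 = 151 remain).
May has 31 days (151 − 31 = 120 remain).
Jun has 30 days (120 − 30 = 90 remain).
Jul has 31 days (90 − 31 = 59 remain).
Aug has 31 days (59 − 31 = 28 remain).
28 into Sep → Sep 28.

Sep 28, 2069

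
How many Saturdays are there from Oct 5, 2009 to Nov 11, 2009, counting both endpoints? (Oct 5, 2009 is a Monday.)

5

Oct 5, 2009 is a Monday; the first Saturday on or after it is Oct 10, 2009 (5 days later).
From Oct 10, 2009 to Nov 11, 2009: 21 + 11 = 32 days (rest of Oct, Nov).
32 ÷ 7 = 4 full weeks with remainder 4, so 4 more Saturdays after the first → 5.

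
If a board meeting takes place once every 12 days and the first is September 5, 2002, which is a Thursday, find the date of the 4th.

October 11, 2002

The 4th occurrence is 3 intervals after the first: 3 × 12 = 36 days after September 5, 2002.
September has 30 days — 25 days to the end of September leaves 11.
11 days into October → October 11, 2002.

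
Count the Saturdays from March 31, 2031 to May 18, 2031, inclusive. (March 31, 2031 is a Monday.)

7

March 31, 2031 is a Monday; the first Saturday on or after it is April 5, 2031 (5 days later).
From April 5, 2031 to May 18, 2031: 25 + 18 = 43 days (rest of April, May).
43 ÷ 7 = 6 full weeks with remainder 1, so 6 more Saturdays after the first → 7.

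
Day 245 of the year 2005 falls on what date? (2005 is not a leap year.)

2 September 2005

January has 31 days (245 − 31 = 214 remain).
February has 28 days (214 − 28 = 186 remain).
March has 31 days (186 − 31 = 155 remain).
April has 30 days (155 − 30 = 125 remain).
May has 31 days (125 − 31 = 94 remain).
June has 30 days (94 − 30 = 64 remain).
July has 31 days (64 − 31 = 33 remain).
August has 31 days (33 − 31 = 2 remain).
2 into September → September 2.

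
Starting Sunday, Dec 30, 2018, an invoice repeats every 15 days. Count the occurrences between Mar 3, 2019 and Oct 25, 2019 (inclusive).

Occurrences land 15·i days after Dec 30, 2018 for i = 0, 1, 2, …
Mar 3, 2019 is 63 days after the start; 63 ÷ 15 = 4 remainder 3; since the remainder is 3, round up to i = 5. First occurrence in the window: #6 on Mar 15, 2019 (5×15 = 75 days in).
Oct 25, 2019 is 299 days after the start; 299 ÷ 15 = 19 remainder 14. Last occurrence in the window: #20 on Oct 11, 2019.
Occurrences #6 through #20: 15 in total.

15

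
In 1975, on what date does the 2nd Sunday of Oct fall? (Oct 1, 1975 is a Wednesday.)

Oct 12, 1975

Oct 1975 begins on a Wednesday, so the first Sunday is Oct 5 (4 days later).
The 2nd Sunday is 1 weeks later: 5 + 7 = 12.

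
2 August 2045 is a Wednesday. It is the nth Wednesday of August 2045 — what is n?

Day 2 falls in week ⌈2/7⌉ of the month.
Days 1–7 hold the 1st Wednesday, 8–14 the 2nd, 15–21 the 3rd, 22–28 the 4th, 29–31 the 5th.
2 is in the range for the 1st.

1st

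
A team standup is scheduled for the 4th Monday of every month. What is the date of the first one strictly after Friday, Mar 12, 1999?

Mar 1999 starts on a Monday; its first Monday is the 1st, so the 4th Monday is the 22nd — Mar 22, 1999.
Mar 22, 1999 is after Mar 12, 1999, so that is the next one.

Mar 22, 1999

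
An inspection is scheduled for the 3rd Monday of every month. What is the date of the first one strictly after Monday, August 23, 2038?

September 20, 2038

August 2038 starts on a Sunday; its first Monday is the 2nd, so the 3rd Monday is the 16th — August 16, 2038.
That is not after August 23, 2038, so look at September 2038.
September 2038 starts on a Wednesday; its first Monday is the 6th, so the 3rd Monday is the 20th — September 20, 2038.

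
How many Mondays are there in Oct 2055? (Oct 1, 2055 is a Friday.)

Oct 1, 2055 is a Friday; the first Monday on or after it is Oct 4, 2055 (3 days later).
From Oct 4, 2055 to Oct 31, 2055 is 31 − 4 = 27 days.
27 ÷ 7 = 3 full weeks with remainder 6, so 3 more Mondays after the first → 4.

4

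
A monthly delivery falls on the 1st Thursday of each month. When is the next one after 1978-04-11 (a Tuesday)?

April 1978 starts on a Saturday, so its 1st Thursday is 1978-04-06 (5 days in).
That is not after 1978-04-11, so look at May 1978.
May 1978 starts on a Monday, so its 1st Thursday is 1978-05-04 (3 days in).

1978-05-04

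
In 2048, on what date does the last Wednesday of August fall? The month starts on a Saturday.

26 August 2048

August 2048 begins on a Saturday, so the first Wednesday is August 5 (4 days later).
August 2048 has 31 days. Adding weeks: 5, 12, 19, 26 — the last one ≤ 31 is the 26th.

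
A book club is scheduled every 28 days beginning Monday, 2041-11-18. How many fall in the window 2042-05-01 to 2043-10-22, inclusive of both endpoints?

Occurrences land 28·i days after 2041-11-18 for i = 0, 1, 2, …
2042-05-01 is 164 days after the start; 164 ÷ 28 = 5 remainder 24; since the remainder is 24, round up to i = 6. First occurrence in the window: #7 on 2042-05-05 (6×28 = 168 days in).
2043-10-22 is 703 days after the start; 703 ÷ 28 = 25 remainder 3. Last occurrence in the window: #26 on 2043-10-19.
Occurrences #7 through #26: 20 in total.

20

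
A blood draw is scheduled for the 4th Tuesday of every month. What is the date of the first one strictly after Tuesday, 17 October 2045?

October 2045 starts on a Sunday; its first Tuesday is the 3rd, so the 4th Tuesday is the 24th — 24 October 2045.
24 October 2045 is after 17 October 2045, so that is the next one.

24 October 2045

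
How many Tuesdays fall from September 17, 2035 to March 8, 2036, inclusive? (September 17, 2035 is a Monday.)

September 17, 2035 is a Monday; the first Tuesday on or after it is September 18, 2035 (1 day later).
From September 18, 2035 to March 8, 2036: 12 + 31 + 30 + 31 + 31 + 29 + 8 = 172 days (rest of September, October, November, December, January, February, March).
172 ÷ 7 = 24 full weeks with remainder 4, so 24 more Tuesdays after the first → 25.

25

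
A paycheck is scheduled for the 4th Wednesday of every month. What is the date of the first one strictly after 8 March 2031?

March 2031 starts on a Saturday; its first Wednesday is the 5th, so the 4th Wednesday is the 26th — 26 March 2031.
26 March 2031 is after 8 March 2031, so that is the next one.

26 March 2031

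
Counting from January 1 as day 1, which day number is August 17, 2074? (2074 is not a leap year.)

229

Days in months before August: 31 + 28 + 31 + 30 + 31 + 30 + 31 = 212.
Plus 17 days into August → day 229.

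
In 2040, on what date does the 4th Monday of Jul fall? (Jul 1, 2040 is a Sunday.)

Jul 23, 2040

Jul 2040 begins on a Sunday, so the first Monday is Jul 2 (1 day later).
The 4th Monday is 3 weeks later: 2 + 21 = 23.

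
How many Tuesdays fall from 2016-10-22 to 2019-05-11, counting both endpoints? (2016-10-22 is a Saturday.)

2016-10-22 is a Saturday; the first Tuesday on or after it is 2016-10-25 (3 days later).
From 2016-10-25 to 2019-05-11: 67 + 365 + 365 + 131 = 928 days (rest of 2016, 2017, 2018, to 2019-05-11 in 2019).
928 ÷ 7 = 132 full weeks with remainder 4, so 132 more Tuesdays after the first → 133.

133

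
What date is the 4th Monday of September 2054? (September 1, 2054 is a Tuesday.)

September 2054 begins on a Tuesday, so the first Monday is September 7 (6 days later).
The 4th Monday is 3 weeks later: 7 + 21 = 28.

September 28, 2054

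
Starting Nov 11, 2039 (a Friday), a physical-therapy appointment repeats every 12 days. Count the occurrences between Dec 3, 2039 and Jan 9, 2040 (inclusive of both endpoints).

Occurrences land 12·i days after Nov 11, 2039 for i = 0, 1, 2, …
Dec 3, 2039 is 22 days after the start; 22 ÷ 12 = 1 remainder 10; since the remainder is 10, round up to i = 2. First occurrence in the window: #3 on Dec 5, 2039 (2×12 = 24 days in).
Jan 9, 2040 is 59 days after the start; 59 ÷ 12 = 4 remainder 11. Last occurrence in the window: #5 on Dec 29, 2039.
Occurrences #3 through #5: 3 in total.

3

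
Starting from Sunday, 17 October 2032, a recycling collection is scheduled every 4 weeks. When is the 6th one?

The 6th occurrence is 5 intervals after the first: 5 × 28 = 140 days after 17 October 2032.
October has 31 days — 14 days to the end of October leaves 126.
November has 30 days (96 left).
December has 31 days (65 left).
January has 31 days (34 left).
February has 28 days (6 left).
6 days into March → 6 March 2033.

6 March 2033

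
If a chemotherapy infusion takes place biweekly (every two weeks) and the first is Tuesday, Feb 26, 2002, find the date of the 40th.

The 40th occurrence is 39 intervals after the first: 39 × 14 = 546 days after Feb 26, 2002.
Feb has 28 days — 2 days to the end of Feb leaves 544.
From end of Feb to end of 2002 is 306 days (238 left).
Jan has 31 days (207 left).
Feb has 28 days (179 left).
Mar has 31 days (148 left).
Apr has 30 days (118 left).
May has 31 days (87 left).
Jun has 30 days (57 left).
Jul has 31 days (26 left).
26 days into Aug → Aug 26, 2003.

Aug 26, 2003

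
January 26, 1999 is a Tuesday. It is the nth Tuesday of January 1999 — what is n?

4th

Day 26 falls in week ⌈26/7⌉ of the month.
Days 1–7 hold the 1st Tuesday, 8–14 the 2nd, 15–21 the 3rd, 22–28 the 4th, 29–31 the 5th.
26 is in the range for the 4th.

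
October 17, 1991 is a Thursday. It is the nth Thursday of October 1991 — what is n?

Day 17 falls in week ⌈17/7⌉ of the month.
Days 1–7 hold the 1st Thursday, 8–14 the 2nd, 15–21 the 3rd, 22–28 the 4th, 29–31 the 5th.
17 is in the range for the 3rd.

3rd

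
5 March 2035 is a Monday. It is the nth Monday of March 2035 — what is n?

1st

Day 5 falls in week ⌈5/7⌉ of the month.
Days 1–7 hold the 1st Monday, 8–14 the 2nd, 15–21 the 3rd, 22–28 the 4th, 29–31 the 5th.
5 is in the range for the 1st.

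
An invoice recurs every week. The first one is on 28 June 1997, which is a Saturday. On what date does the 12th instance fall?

13 September 1997

The 12th occurrence is 11 intervals after the first: 11 × 7 = 77 days after 28 June 1997.
June has 30 days — 2 days to the end of June leaves 75.
July has 31 days (44 left).
August has 31 days (13 left).
13 days into September → 13 September 1997.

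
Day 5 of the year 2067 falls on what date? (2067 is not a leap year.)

5 into January → January 5.

2067-01-05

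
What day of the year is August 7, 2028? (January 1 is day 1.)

Days in months before August: 31 + 29 + 31 + 30 + 31 + 30 + 31 = 213.
Plus 7 days into August → day 220.

220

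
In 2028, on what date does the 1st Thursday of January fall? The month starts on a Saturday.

2028-01-06

January 2028 begins on a Saturday, so the first Thursday is January 6 (5 days later).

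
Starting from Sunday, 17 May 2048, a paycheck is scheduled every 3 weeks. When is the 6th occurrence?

30 August 2048

The 6th occurrence is 5 intervals after the first: 5 × 21 = 105 days after 17 May 2048.
May has 31 days — 14 days to the end of May leaves 91.
June has 30 days (61 left).
July has 31 days (30 left).
30 days into August → 30 August 2048.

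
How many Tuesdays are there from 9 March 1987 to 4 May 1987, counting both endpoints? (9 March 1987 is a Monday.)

8

9 March 1987 is a Monday; the first Tuesday on or after it is 10 March 1987 (1 day later).
From 10 March 1987 to 4 May 1987: 21 + 30 + 4 = 55 days (rest of March, April, May).
55 ÷ 7 = 7 full weeks with remainder 6, so 7 more Tuesdays after the first → 8.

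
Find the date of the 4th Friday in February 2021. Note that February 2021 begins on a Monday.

2021-02-26

February 2021 begins on a Monday, so the first Friday is February 5 (4 days later).
The 4th Friday is 3 weeks later: 5 + 21 = 26.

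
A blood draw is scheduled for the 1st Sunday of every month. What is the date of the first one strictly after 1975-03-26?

March 1975 starts on a Saturday, so its 1st Sunday is 1975-03-02 (1 day in).
That is not after 1975-03-26, so look at April 1975.
April 1975 starts on a Tuesday, so its 1st Sunday is 1975-04-06 (5 days in).

1975-04-06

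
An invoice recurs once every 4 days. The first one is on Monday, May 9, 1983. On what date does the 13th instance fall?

The 13th occurrence is 12 intervals after the first: 12 × 4 = 48 days after May 9, 1983.
May has 31 days — 22 days to the end of May leaves 26.
26 days into Jun → Jun 26, 1983.

Jun 26, 1983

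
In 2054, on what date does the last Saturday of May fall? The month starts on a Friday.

30 May 2054

May 2054 begins on a Friday, so the first Saturday is May 2 (1 day later).
May 2054 has 31 days. Adding weeks: 2, 9, 16, 23, 30 — the last one ≤ 31 is the 30th.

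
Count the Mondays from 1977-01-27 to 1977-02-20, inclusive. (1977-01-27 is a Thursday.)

1977-01-27 is a Thursday; the first Monday on or after it is 1977-01-31 (4 days later).
From 1977-01-31 to 1977-02-20: 0 + 20 = 20 days (rest of January, February).
20 ÷ 7 = 2 full weeks with remainder 6, so 2 more Mondays after the first → 3.

3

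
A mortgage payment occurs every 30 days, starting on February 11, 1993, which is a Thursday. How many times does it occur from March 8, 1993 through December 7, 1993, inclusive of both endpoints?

Occurrences land 30·i days after February 11, 1993 for i = 0, 1, 2, …
March 8, 1993 is 25 days after the start; 25 ÷ 30 = 0 remainder 25; since the remainder is 25, round up to i = 1. First occurrence in the window: #2 on March 13, 1993 (1×30 = 30 days in).
December 7, 1993 is 299 days after the start; 299 ÷ 30 = 9 remainder 29. Last occurrence in the window: #10 on November 8, 1993.
Occurrences #2 through #10: 9 in total.

9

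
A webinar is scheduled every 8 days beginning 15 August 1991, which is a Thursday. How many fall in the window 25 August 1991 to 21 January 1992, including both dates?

18

Occurrences land 8·i days after 15 August 1991 for i = 0, 1, 2, …
25 August 1991 is 10 days after the start; 10 ÷ 8 = 1 remainder 2; since the remainder is 2, round up to i = 2. First occurrence in the window: #3 on 31 August 1991 (2×8 = 16 days in).
21 January 1992 is 159 days after the start; 159 ÷ 8 = 19 remainder 7. Last occurrence in the window: #20 on 14 January 1992.
Occurrences #3 through #20: 18 in total.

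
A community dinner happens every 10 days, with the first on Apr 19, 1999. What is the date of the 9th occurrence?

Jul 8, 1999

The 9th occurrence is 8 intervals after the first: 8 × 10 = 80 days after Apr 19, 1999.
Apr has 30 days — 11 days to the end of Apr leaves 69.
May has 31 days (38 left).
Jun has 30 days (8 left).
8 days into Jul → Jul 8, 1999.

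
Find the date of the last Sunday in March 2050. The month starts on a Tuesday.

27 March 2050

March 2050 begins on a Tuesday, so the first Sunday is March 6 (5 days later).
March 2050 has 31 days. Adding weeks: 6, 13, 20, 27 — the last one ≤ 31 is the 27th.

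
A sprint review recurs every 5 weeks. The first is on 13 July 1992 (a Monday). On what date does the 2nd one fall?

The 2nd occurrence is 1 interval after the first: 1 × 35 = 35 days after 13 July 1992.
July has 31 days — 18 days to the end of July leaves 17.
17 days into August → 17 August 1992.

17 August 1992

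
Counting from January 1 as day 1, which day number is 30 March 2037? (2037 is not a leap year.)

89

Days in months before March: 31 + 28 = 59.
Plus 30 days into March → day 89.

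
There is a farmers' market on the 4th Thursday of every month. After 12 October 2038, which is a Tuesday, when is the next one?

October 2038 starts on a Friday; its first Thursday is the 7th, so the 4th Thursday is the 28th — 28 October 2038.
28 October 2038 is after 12 October 2038, so that is the next one.

28 October 2038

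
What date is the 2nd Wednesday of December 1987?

The first Wednesday of December 1987 is December 2.
The 2nd Wednesday is 1 weeks later: 2 + 7 = 9.

1987-12-09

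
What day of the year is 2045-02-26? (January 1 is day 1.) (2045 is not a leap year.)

57

Days in months before February: 31 = 31.
Plus 26 days into February → day 57.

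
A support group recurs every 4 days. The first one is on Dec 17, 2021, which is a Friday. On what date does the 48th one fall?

The 48th occurrence is 47 intervals after the first: 47 × 4 = 188 days after Dec 17, 2021.
Dec has 31 days — 14 days to the end of Dec leaves 174.
Jan has 31 days (143 left).
Feb has 28 days (115 left).
Mar has 31 days (84 left).
Apr has 30 days (54 left).
May has 31 days (23 left).
23 days into Jun → Jun 23, 2022.

Jun 23, 2022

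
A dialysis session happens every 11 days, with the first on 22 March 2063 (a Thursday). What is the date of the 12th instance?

The 12th occurrence is 11 intervals after the first: 11 × 11 = 121 days after 22 March 2063.
March has 31 days — 9 days to the end of March leaves 112.
April has 30 days (82 left).
May has 31 days (51 left).
June has 30 days (21 left).
21 days into July → 21 July 2063.

21 July 2063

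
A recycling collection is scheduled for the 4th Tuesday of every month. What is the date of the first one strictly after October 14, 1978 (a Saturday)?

October 1978 starts on a Sunday; its first Tuesday is the 3rd, so the 4th Tuesday is the 24th — October 24, 1978.
October 24, 1978 is after October 14, 1978, so that is the next one.

October 24, 1978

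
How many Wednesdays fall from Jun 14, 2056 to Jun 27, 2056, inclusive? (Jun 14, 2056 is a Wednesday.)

Jun 14, 2056 is a Wednesday; the first Wednesday on or after it is Jun 14, 2056.
From Jun 14, 2056 to Jun 27, 2056 is 27 − 14 = 13 days.
13 ÷ 7 = 1 full weeks with remainder 6, so 1 more Wednesdays after the first → 2.

2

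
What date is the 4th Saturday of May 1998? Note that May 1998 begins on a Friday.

May 23, 1998

May 1998 begins on a Friday, so the first Saturday is May 2 (1 day later).
The 4th Saturday is 3 weeks later: 2 + 21 = 23.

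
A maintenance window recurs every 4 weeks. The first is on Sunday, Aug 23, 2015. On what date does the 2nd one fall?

The 2nd occurrence is 1 interval after the first: 1 × 28 = 28 days after Aug 23, 2015.
Aug has 31 days — 8 days to the end of Aug leaves 20.
20 days into Sep → Sep 20, 2015.

Sep 20, 2015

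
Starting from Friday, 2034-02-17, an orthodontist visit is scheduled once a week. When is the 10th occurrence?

2034-04-21

The 10th occurrence is 9 intervals after the first: 9 × 7 = 63 days after 2034-02-17.
February has 28 days — 11 days to the end of February leaves 52.
March has 31 days (21 left).
21 days into April → 2034-04-21.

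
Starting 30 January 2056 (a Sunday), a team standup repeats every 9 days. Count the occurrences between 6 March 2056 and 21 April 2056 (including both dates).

Occurrences land 9·i days after 30 January 2056 for i = 0, 1, 2, …
6 March 2056 is 36 days after the start; 36 ÷ 9 = 4 remainder 0. First occurrence in the window: #5 on 6 March 2056 (4×9 = 36 days in).
21 April 2056 is 82 days after the start; 82 ÷ 9 = 9 remainder 1. Last occurrence in the window: #10 on 20 April 2056.
Occurrences #5 through #10: 6 in total.

6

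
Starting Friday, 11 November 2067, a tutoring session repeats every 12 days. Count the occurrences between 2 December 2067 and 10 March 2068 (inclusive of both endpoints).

Occurrences land 12·i days after 11 November 2067 for i = 0, 1, 2, …
2 December 2067 is 21 days after the start; 21 ÷ 12 = 1 remainder 9; since the remainder is 9, round up to i = 2. First occurrence in the window: #3 on 5 December 2067 (2×12 = 24 days in).
10 March 2068 is 120 days after the start; 120 ÷ 12 = 10 remainder 0. Last occurrence in the window: #11 on 10 March 2068.
Occurrences #3 through #11: 9 in total.

9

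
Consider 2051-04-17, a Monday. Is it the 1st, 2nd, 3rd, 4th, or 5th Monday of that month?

Day 17 falls in week ⌈17/7⌉ of the month.
Days 1–7 hold the 1st Monday, 8–14 the 2nd, 15–21 the 3rd, 22–28 the 4th, 29–31 the 5th.
17 is in the range for the 3rd.

3rd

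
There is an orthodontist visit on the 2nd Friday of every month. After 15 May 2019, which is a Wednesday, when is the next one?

14 June 2019

May 2019 starts on a Wednesday; its first Friday is the 3rd, so the 2nd Friday is the 10th — 10 May 2019.
That is not after 15 May 2019, so look at June 2019.
June 2019 starts on a Saturday; its first Friday is the 7th, so the 2nd Friday is the 14th — 14 June 2019.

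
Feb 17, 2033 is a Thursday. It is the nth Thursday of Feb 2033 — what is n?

3rd

Day 17 falls in week ⌈17/7⌉ of the month.
Days 1–7 hold the 1st Thursday, 8–14 the 2nd, 15–21 the 3rd, 22–28 the 4th, 29–31 the 5th.
17 is in the range for the 3rd.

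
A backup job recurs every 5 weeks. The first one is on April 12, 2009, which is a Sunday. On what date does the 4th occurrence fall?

July 26, 2009

The 4th occurrence is 3 intervals after the first: 3 × 35 = 105 days after April 12, 2009.
April has 30 days — 18 days to the end of April leaves 87.
May has 31 days (56 left).
June has 30 days (26 left).
26 days into July → July 26, 2009.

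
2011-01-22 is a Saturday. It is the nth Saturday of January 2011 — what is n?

Day 22 falls in week ⌈22/7⌉ of the month.
Days 1–7 hold the 1st Saturday, 8–14 the 2nd, 15–21 the 3rd, 22–28 the 4th, 29–31 the 5th.
22 is in the range for the 4th.

4th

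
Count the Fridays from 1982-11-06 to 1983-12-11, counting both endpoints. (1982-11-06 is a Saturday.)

1982-11-06 is a Saturday; the first Friday on or after it is 1982-11-12 (6 days later).
From 1982-11-12 to 1983-12-11: 49 + 345 = 394 days (rest of 1982, to 1983-12-11 in 1983).
394 ÷ 7 = 56 full weeks with remainder 2, so 56 more Fridays after the first → 57.

57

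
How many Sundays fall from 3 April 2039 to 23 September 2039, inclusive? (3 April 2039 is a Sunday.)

25

3 April 2039 is a Sunday; the first Sunday on or after it is 3 April 2039.
From 3 April 2039 to 23 September 2039: 27 + 31 + 30 + 31 + 31 + 23 = 173 days (rest of April, May, June, July, August, September).
173 ÷ 7 = 24 full weeks with remainder 5, so 24 more Sundays after the first → 25.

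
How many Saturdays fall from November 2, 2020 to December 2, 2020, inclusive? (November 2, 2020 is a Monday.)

4

November 2, 2020 is a Monday; the first Saturday on or after it is November 7, 2020 (5 days later).
From November 7, 2020 to December 2, 2020: 23 + 2 = 25 days (rest of November, December).
25 ÷ 7 = 3 full weeks with remainder 4, so 3 more Saturdays after the first → 4.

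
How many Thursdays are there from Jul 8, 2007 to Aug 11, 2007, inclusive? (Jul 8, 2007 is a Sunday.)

5

Jul 8, 2007 is a Sunday; the first Thursday on or after it is Jul 12, 2007 (4 days later).
From Jul 12, 2007 to Aug 11, 2007: 19 + 11 = 30 days (rest of Jul, Aug).
30 ÷ 7 = 4 full weeks with remainder 2, so 4 more Thursdays after the first → 5.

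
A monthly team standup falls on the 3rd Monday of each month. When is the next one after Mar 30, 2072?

Apr 18, 2072

Mar 2072 starts on a Tuesday; its first Monday is the 7th, so the 3rd Monday is the 21st — Mar 21, 2072.
That is not after Mar 30, 2072, so look at Apr 2072.
Apr 2072 starts on a Friday; its first Monday is the 4th, so the 3rd Monday is the 18th — Apr 18, 2072.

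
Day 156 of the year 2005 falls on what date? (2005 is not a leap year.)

January has 31 days (156 − 31 = 125 remain).
February has 28 days (125 − 28 = 97 remain).
March has 31 days (97 − 31 = 66 remain).
April has 30 days (66 − 30 = 36 remain).
May has 31 days (36 − 31 = 5 remain).
5 into June → June 5.

2005-06-05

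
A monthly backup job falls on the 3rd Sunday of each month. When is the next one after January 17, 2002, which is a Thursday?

January 20, 2002

January 2002 starts on a Tuesday; its first Sunday is the 6th, so the 3rd Sunday is the 20th — January 20, 2002.
January 20, 2002 is after January 17, 2002, so that is the next one.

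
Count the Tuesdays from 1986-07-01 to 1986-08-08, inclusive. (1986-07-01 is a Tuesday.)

6

1986-07-01 is a Tuesday; the first Tuesday on or after it is 1986-07-01.
From 1986-07-01 to 1986-08-08: 30 + 8 = 38 days (rest of July, August).
38 ÷ 7 = 5 full weeks with remainder 3, so 5 more Tuesdays after the first → 6.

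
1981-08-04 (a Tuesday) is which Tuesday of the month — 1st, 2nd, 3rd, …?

Day 4 falls in week ⌈4/7⌉ of the month.
Days 1–7 hold the 1st Tuesday, 8–14 the 2nd, 15–21 the 3rd, 22–28 the 4th, 29–31 the 5th.
4 is in the range for the 1st.

1st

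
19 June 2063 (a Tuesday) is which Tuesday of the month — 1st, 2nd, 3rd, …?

3rd

Day 19 falls in week ⌈19/7⌉ of the month.
Days 1–7 hold the 1st Tuesday, 8–14 the 2nd, 15–21 the 3rd, 22–28 the 4th, 29–31 the 5th.
19 is in the range for the 3rd.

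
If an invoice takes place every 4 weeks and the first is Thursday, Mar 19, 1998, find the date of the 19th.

The 19th occurrence is 18 intervals after the first: 18 × 28 = 504 days after Mar 19, 1998.
Mar has 31 days — 12 days to the end of Mar leaves 492.
From end of Mar to end of 1998 is 275 days (217 left).
Jan has 31 days (186 left).
Feb has 28 days (158 left).
Mar has 31 days (127 left).
Apr has 30 days (97 left).
May has 31 days (66 left).
Jun has 30 days (36 left).
Jul has 31 days (5 left).
5 days into Aug → Aug 5, 1999.

Aug 5, 1999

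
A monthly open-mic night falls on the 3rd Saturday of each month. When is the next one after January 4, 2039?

January 15, 2039

January 2039 starts on a Saturday; its first Saturday is the 1st, so the 3rd Saturday is the 15th — January 15, 2039.
January 15, 2039 is after January 4, 2039, so that is the next one.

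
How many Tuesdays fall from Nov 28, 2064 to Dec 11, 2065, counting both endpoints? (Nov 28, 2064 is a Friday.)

54

Nov 28, 2064 is a Friday; the first Tuesday on or after it is Dec 2, 2064 (4 days later).
From Dec 2, 2064 to Dec 11, 2065: 29 + 345 = 374 days (rest of 2064, to Dec 11, 2065 in 2065).
374 ÷ 7 = 53 full weeks with remainder 3, so 53 more Tuesdays after the first → 54.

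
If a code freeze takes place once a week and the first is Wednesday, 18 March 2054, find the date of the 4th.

8 April 2054

The 4th occurrence is 3 intervals after the first: 3 × 7 = 21 days after 18 March 2054.
March has 31 days — 13 days to the end of March leaves 8.
8 days into April → 8 April 2054.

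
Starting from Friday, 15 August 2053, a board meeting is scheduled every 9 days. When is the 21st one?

The 21st occurrence is 20 intervals after the first: 20 × 9 = 180 days after 15 August 2053.
August has 31 days — 16 days to the end of August leaves 164.
September has 30 days (134 left).
October has 31 days (103 left).
November has 30 days (73 left).
December has 31 days (42 left).
January has 31 days (11 left).
11 days into February → 11 February 2054.

11 February 2054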